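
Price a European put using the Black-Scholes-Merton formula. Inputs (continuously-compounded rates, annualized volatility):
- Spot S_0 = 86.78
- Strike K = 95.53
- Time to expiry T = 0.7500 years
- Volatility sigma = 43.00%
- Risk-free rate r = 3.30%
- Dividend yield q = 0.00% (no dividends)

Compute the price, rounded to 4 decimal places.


Answer: Price = 16.7393

Derivation:
d1 = (ln(S/K) + (r - q + 0.5*sigma^2) * T) / (sigma * sqrt(T)) = -0.00530801
d2 = d1 - sigma * sqrt(T) = -0.37769893
exp(-rT) = 0.97555377; exp(-qT) = 1.00000000
P = K * exp(-rT) * N(-d2) - S_0 * exp(-qT) * N(-d1)
N(-d1) = 0.50211758; N(-d2) = 0.64717287
P = 95.5300 * 0.97555377 * 0.64717287 - 86.7800 * 1.00000000 * 0.50211758 = 16.7393


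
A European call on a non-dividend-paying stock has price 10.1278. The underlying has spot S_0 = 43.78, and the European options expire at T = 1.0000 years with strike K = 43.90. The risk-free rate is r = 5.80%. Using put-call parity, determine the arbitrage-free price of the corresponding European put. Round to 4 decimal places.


Put-call parity: C - P = S_0 * exp(-qT) - K * exp(-rT).
S_0 * exp(-qT) = 43.7800 * 1.00000000 = 43.78000000
K * exp(-rT) = 43.9000 * 0.94364995 = 41.42623269
P = C - S*exp(-qT) + K*exp(-rT)
P = 10.1278 - 43.78000000 + 41.42623269 = 7.7740

Answer: Put price = 7.7740


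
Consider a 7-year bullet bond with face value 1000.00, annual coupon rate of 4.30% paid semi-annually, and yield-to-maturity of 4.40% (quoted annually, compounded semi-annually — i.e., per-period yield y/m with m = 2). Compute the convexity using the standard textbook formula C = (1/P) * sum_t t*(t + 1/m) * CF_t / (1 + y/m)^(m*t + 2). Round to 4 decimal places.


Answer: Convexity = 41.8839

Derivation:
Coupon per period c = face * coupon_rate / m = 21.500000
Periods per year m = 2; per-period yield y/m = 0.022000
Number of cashflows N = 14
Cashflows (t years, CF_t, discount factor 1/(1+y/m)^(m*t), PV):
  t = 0.5000: CF_t = 21.500000, DF = 0.978474, PV = 21.037182
  t = 1.0000: CF_t = 21.500000, DF = 0.957411, PV = 20.584327
  t = 1.5000: CF_t = 21.500000, DF = 0.936801, PV = 20.141220
  t = 2.0000: CF_t = 21.500000, DF = 0.916635, PV = 19.707652
  t = 2.5000: CF_t = 21.500000, DF = 0.896903, PV = 19.283416
  t = 3.0000: CF_t = 21.500000, DF = 0.877596, PV = 18.868314
  t = 3.5000: CF_t = 21.500000, DF = 0.858704, PV = 18.462146
  t = 4.0000: CF_t = 21.500000, DF = 0.840220, PV = 18.064722
  t = 4.5000: CF_t = 21.500000, DF = 0.822133, PV = 17.675854
  t = 5.0000: CF_t = 21.500000, DF = 0.804435, PV = 17.295356
  t = 5.5000: CF_t = 21.500000, DF = 0.787119, PV = 16.923049
  t = 6.0000: CF_t = 21.500000, DF = 0.770175, PV = 16.558756
  t = 6.5000: CF_t = 21.500000, DF = 0.753596, PV = 16.202305
  t = 7.0000: CF_t = 1021.500000, DF = 0.737373, PV = 753.226914
Price P = sum_t PV_t = 994.031213
Convexity numerator sum_t t*(t + 1/m) * CF_t / (1+y/m)^(m*t + 2):
  t = 0.5000: term = 10.070610
  t = 1.0000: term = 29.561477
  t = 1.5000: term = 57.850249
  t = 2.0000: term = 94.341568
  t = 2.5000: term = 138.466098
  t = 3.0000: term = 189.679586
  t = 3.5000: term = 247.461951
  t = 4.0000: term = 311.316405
  t = 4.5000: term = 380.768597
  t = 5.0000: term = 455.365794
  t = 5.5000: term = 534.676079
  t = 6.0000: term = 618.287585
  t = 6.5000: term = 705.807745
  t = 7.0000: term = 37860.238162
Convexity = (1/P) * sum = 41633.891907 / 994.031213 = 41.883888


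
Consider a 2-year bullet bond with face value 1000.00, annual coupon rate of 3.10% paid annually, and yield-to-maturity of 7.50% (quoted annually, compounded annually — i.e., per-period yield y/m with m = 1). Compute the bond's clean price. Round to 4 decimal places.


Answer: Price = 920.9951

Derivation:
Coupon per period c = face * coupon_rate / m = 31.000000
Periods per year m = 1; per-period yield y/m = 0.075000
Number of cashflows N = 2
Cashflows (t years, CF_t, discount factor 1/(1+y/m)^(m*t), PV):
  t = 1.0000: CF_t = 31.000000, DF = 0.930233, PV = 28.837209
  t = 2.0000: CF_t = 1031.000000, DF = 0.865333, PV = 892.157923
Price P = sum_t PV_t = 920.995133


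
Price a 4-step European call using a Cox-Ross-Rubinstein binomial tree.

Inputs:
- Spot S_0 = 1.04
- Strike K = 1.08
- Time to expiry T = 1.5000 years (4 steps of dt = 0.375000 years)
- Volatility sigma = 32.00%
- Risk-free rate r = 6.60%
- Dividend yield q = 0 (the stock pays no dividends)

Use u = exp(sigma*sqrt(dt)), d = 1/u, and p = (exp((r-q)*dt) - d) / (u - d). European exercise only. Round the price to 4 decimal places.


Answer: Price = V(0,0) = 0.1862

Derivation:
dt = T/N = 0.375000
u = exp(sigma*sqrt(dt)) = 1.216477; d = 1/u = 0.822046
p = (exp((r-q)*dt) - d) / (u - d) = 0.514698
Discount per step: exp(-r*dt) = 0.975554
Stock lattice S(k, i) with i counting down-moves:
  k=0: S(0,0) = 1.0400
  k=1: S(1,0) = 1.2651; S(1,1) = 0.8549
  k=2: S(2,0) = 1.5390; S(2,1) = 1.0400; S(2,2) = 0.7028
  k=3: S(3,0) = 1.8722; S(3,1) = 1.2651; S(3,2) = 0.8549; S(3,3) = 0.5777
  k=4: S(4,0) = 2.2775; S(4,1) = 1.5390; S(4,2) = 1.0400; S(4,3) = 0.7028; S(4,4) = 0.4749
Terminal payoffs V(N, i) = max(S_T - K, 0):
  V(4,0) = 1.197452; V(4,1) = 0.459010; V(4,2) = 0.000000; V(4,3) = 0.000000; V(4,4) = 0.000000
Backward induction: V(k, i) = exp(-r*dt) * [p * V(k+1, i) + (1-p) * V(k+1, i+1)].
  V(3,0) = exp(-r*dt) * [p*1.197452 + (1-p)*0.459010] = 0.818572
  V(3,1) = exp(-r*dt) * [p*0.459010 + (1-p)*0.000000] = 0.230476
  V(3,2) = exp(-r*dt) * [p*0.000000 + (1-p)*0.000000] = 0.000000
  V(3,3) = exp(-r*dt) * [p*0.000000 + (1-p)*0.000000] = 0.000000
  V(2,0) = exp(-r*dt) * [p*0.818572 + (1-p)*0.230476] = 0.520134
  V(2,1) = exp(-r*dt) * [p*0.230476 + (1-p)*0.000000] = 0.115725
  V(2,2) = exp(-r*dt) * [p*0.000000 + (1-p)*0.000000] = 0.000000
  V(1,0) = exp(-r*dt) * [p*0.520134 + (1-p)*0.115725] = 0.315956
  V(1,1) = exp(-r*dt) * [p*0.115725 + (1-p)*0.000000] = 0.058108
  V(0,0) = exp(-r*dt) * [p*0.315956 + (1-p)*0.058108] = 0.186157


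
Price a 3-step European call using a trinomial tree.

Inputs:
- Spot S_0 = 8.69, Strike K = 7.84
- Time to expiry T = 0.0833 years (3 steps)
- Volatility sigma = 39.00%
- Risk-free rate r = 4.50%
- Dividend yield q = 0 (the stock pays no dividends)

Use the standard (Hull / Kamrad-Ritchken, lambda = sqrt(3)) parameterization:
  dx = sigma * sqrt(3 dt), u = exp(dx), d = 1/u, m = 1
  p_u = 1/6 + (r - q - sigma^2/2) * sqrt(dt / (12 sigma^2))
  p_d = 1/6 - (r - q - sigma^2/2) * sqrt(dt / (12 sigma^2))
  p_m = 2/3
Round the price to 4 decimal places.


Answer: Price = V(0,0) = 0.9577

Derivation:
dt = T/N = 0.027767; dx = sigma*sqrt(3*dt) = 0.112561
u = exp(dx) = 1.119140; d = 1/u = 0.893543
p_u = 0.162837, p_m = 0.666667, p_d = 0.170496
Discount per step: exp(-r*dt) = 0.998751
Stock lattice S(k, j) with j the centered position index:
  k=0: S(0,+0) = 8.6900
  k=1: S(1,-1) = 7.7649; S(1,+0) = 8.6900; S(1,+1) = 9.7253
  k=2: S(2,-2) = 6.9383; S(2,-1) = 7.7649; S(2,+0) = 8.6900; S(2,+1) = 9.7253; S(2,+2) = 10.8840
  k=3: S(3,-3) = 6.1996; S(3,-2) = 6.9383; S(3,-1) = 7.7649; S(3,+0) = 8.6900; S(3,+1) = 9.7253; S(3,+2) = 10.8840; S(3,+3) = 12.1807
Terminal payoffs V(N, j) = max(S_T - K, 0):
  V(3,-3) = 0.000000; V(3,-2) = 0.000000; V(3,-1) = 0.000000; V(3,+0) = 0.850000; V(3,+1) = 1.885329; V(3,+2) = 3.044007; V(3,+3) = 4.340731
Backward induction: V(k, j) = exp(-r*dt) * [p_u * V(k+1, j+1) + p_m * V(k+1, j) + p_d * V(k+1, j-1)]
  V(2,-2) = exp(-r*dt) * [p_u*0.000000 + p_m*0.000000 + p_d*0.000000] = 0.000000
  V(2,-1) = exp(-r*dt) * [p_u*0.850000 + p_m*0.000000 + p_d*0.000000] = 0.138239
  V(2,+0) = exp(-r*dt) * [p_u*1.885329 + p_m*0.850000 + p_d*0.000000] = 0.872577
  V(2,+1) = exp(-r*dt) * [p_u*3.044007 + p_m*1.885329 + p_d*0.850000] = 1.895115
  V(2,+2) = exp(-r*dt) * [p_u*4.340731 + p_m*3.044007 + p_d*1.885329] = 3.053793
  V(1,-1) = exp(-r*dt) * [p_u*0.872577 + p_m*0.138239 + p_d*0.000000] = 0.233954
  V(1,+0) = exp(-r*dt) * [p_u*1.895115 + p_m*0.872577 + p_d*0.138239] = 0.912741
  V(1,+1) = exp(-r*dt) * [p_u*3.053793 + p_m*1.895115 + p_d*0.872577] = 1.907067
  V(0,+0) = exp(-r*dt) * [p_u*1.907067 + p_m*0.912741 + p_d*0.233954] = 0.957726


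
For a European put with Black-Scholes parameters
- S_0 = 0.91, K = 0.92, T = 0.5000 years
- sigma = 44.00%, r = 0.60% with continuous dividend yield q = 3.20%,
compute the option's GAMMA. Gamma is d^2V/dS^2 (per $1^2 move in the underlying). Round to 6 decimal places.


d1 = 0.0786525462; d2 = -0.2324744375
phi(d1) = 0.3977102139; exp(-qT) = 0.9841273201; exp(-rT) = 0.9970044955
Gamma = exp(-qT) * phi(d1) / (S * sigma * sqrt(T)) = 0.9841273201 * 0.3977102139 / (0.9100 * 0.4400 * 0.7071067812) = 1.382417

Answer: Gamma = 1.382417


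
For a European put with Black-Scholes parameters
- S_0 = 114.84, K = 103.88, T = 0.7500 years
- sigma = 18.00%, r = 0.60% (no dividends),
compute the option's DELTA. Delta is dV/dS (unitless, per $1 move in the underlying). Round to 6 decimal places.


d1 = 0.7502568500; d2 = 0.5943722773
phi(d1) = 0.3010794175; exp(-qT) = 1.0000000000; exp(-rT) = 0.9955101098
N(-d1) = 0.2265500127
Delta = -exp(-qT) * N(-d1) = -1.0000000000 * 0.2265500127 = -0.226550

Answer: Delta = -0.226550


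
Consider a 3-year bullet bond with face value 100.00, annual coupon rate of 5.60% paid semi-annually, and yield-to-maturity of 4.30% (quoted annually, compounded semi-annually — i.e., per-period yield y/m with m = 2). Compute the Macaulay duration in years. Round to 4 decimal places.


Answer: Macaulay duration = 2.8071 years

Derivation:
Coupon per period c = face * coupon_rate / m = 2.800000
Periods per year m = 2; per-period yield y/m = 0.021500
Number of cashflows N = 6
Cashflows (t years, CF_t, discount factor 1/(1+y/m)^(m*t), PV):
  t = 0.5000: CF_t = 2.800000, DF = 0.978953, PV = 2.741067
  t = 1.0000: CF_t = 2.800000, DF = 0.958348, PV = 2.683375
  t = 1.5000: CF_t = 2.800000, DF = 0.938177, PV = 2.626896
  t = 2.0000: CF_t = 2.800000, DF = 0.918431, PV = 2.571607
  t = 2.5000: CF_t = 2.800000, DF = 0.899100, PV = 2.517481
  t = 3.0000: CF_t = 102.800000, DF = 0.880177, PV = 90.482145
Price P = sum_t PV_t = 103.622571
Macaulay numerator sum_t t * PV_t:
  t * PV_t at t = 0.5000: 1.370534
  t * PV_t at t = 1.0000: 2.683375
  t * PV_t at t = 1.5000: 3.940344
  t * PV_t at t = 2.0000: 5.143213
  t * PV_t at t = 2.5000: 6.293702
  t * PV_t at t = 3.0000: 271.446436
Macaulay duration D = (sum_t t * PV_t) / P = 290.877604 / 103.622571 = 2.807087


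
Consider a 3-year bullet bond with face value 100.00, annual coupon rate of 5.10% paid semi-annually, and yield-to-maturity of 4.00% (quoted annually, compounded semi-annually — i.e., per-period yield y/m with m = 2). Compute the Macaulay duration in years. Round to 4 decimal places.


Coupon per period c = face * coupon_rate / m = 2.550000
Periods per year m = 2; per-period yield y/m = 0.020000
Number of cashflows N = 6
Cashflows (t years, CF_t, discount factor 1/(1+y/m)^(m*t), PV):
  t = 0.5000: CF_t = 2.550000, DF = 0.980392, PV = 2.500000
  t = 1.0000: CF_t = 2.550000, DF = 0.961169, PV = 2.450980
  t = 1.5000: CF_t = 2.550000, DF = 0.942322, PV = 2.402922
  t = 2.0000: CF_t = 2.550000, DF = 0.923845, PV = 2.355806
  t = 2.5000: CF_t = 2.550000, DF = 0.905731, PV = 2.309614
  t = 3.0000: CF_t = 102.550000, DF = 0.887971, PV = 91.061465
Price P = sum_t PV_t = 103.080787
Macaulay numerator sum_t t * PV_t:
  t * PV_t at t = 0.5000: 1.250000
  t * PV_t at t = 1.0000: 2.450980
  t * PV_t at t = 1.5000: 3.604383
  t * PV_t at t = 2.0000: 4.711612
  t * PV_t at t = 2.5000: 5.774034
  t * PV_t at t = 3.0000: 273.184396
Macaulay duration D = (sum_t t * PV_t) / P = 290.975405 / 103.080787 = 2.822790

Answer: Macaulay duration = 2.8228 years


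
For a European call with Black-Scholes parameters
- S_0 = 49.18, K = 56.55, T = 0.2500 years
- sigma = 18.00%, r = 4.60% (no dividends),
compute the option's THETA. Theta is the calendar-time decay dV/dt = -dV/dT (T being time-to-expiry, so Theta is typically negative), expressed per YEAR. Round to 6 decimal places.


d1 = -1.3787573975; d2 = -1.4687573975
phi(d1) = 0.1542123834; exp(-qT) = 1.0000000000; exp(-rT) = 0.9885658722
Theta = -S*exp(-qT)*phi(d1)*sigma/(2*sqrt(T)) - r*K*exp(-rT)*N(d2) + q*S*exp(-qT)*N(d1)
N(d1) = 0.0839847830; N(d2) = 0.0709493015; sqrt(T) = 0.5000000000
Term 1 = -49.1800 * 1.0000000000 * 0.1542123834 * 0.1800 / (2 * 0.5000000000) = -1.3651497028
Term 2 = -0.0460 * 56.5500 * 0.9885658722 * 0.0709493015 = -0.1824501306
Term 3 = 0 (no dividend yield, q = 0)
Theta = -1.3651497028 + (-0.1824501306) + (0.0000000000) = -1.547600

Answer: Theta = -1.547600


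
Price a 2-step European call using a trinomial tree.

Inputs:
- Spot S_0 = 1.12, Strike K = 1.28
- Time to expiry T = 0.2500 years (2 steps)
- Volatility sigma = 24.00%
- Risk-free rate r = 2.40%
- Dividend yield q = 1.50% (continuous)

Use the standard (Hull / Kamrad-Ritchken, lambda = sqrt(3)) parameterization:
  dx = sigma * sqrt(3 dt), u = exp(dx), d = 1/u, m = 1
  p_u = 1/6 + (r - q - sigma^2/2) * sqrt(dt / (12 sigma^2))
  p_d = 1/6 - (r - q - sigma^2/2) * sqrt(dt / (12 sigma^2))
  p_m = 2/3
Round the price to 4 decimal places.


Answer: Price = V(0,0) = 0.0092

Derivation:
dt = T/N = 0.125000; dx = sigma*sqrt(3*dt) = 0.146969
u = exp(dx) = 1.158319; d = 1/u = 0.863320
p_u = 0.158247, p_m = 0.666667, p_d = 0.175087
Discount per step: exp(-r*dt) = 0.997004
Stock lattice S(k, j) with j the centered position index:
  k=0: S(0,+0) = 1.1200
  k=1: S(1,-1) = 0.9669; S(1,+0) = 1.1200; S(1,+1) = 1.2973
  k=2: S(2,-2) = 0.8348; S(2,-1) = 0.9669; S(2,+0) = 1.1200; S(2,+1) = 1.2973; S(2,+2) = 1.5027
Terminal payoffs V(N, j) = max(S_T - K, 0):
  V(2,-2) = 0.000000; V(2,-1) = 0.000000; V(2,+0) = 0.000000; V(2,+1) = 0.017317; V(2,+2) = 0.222706
Backward induction: V(k, j) = exp(-r*dt) * [p_u * V(k+1, j+1) + p_m * V(k+1, j) + p_d * V(k+1, j-1)]
  V(1,-1) = exp(-r*dt) * [p_u*0.000000 + p_m*0.000000 + p_d*0.000000] = 0.000000
  V(1,+0) = exp(-r*dt) * [p_u*0.017317 + p_m*0.000000 + p_d*0.000000] = 0.002732
  V(1,+1) = exp(-r*dt) * [p_u*0.222706 + p_m*0.017317 + p_d*0.000000] = 0.046647
  V(0,+0) = exp(-r*dt) * [p_u*0.046647 + p_m*0.002732 + p_d*0.000000] = 0.009176


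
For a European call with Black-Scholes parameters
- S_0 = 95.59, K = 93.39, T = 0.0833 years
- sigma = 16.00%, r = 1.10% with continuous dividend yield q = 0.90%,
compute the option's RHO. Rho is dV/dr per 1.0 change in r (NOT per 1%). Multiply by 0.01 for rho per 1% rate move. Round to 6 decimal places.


Answer: Rho = 5.332289

Derivation:
d1 = 0.5309100275; d2 = 0.4847312444
phi(d1) = 0.3465004153; exp(-qT) = 0.9992505810; exp(-rT) = 0.9990841197
N(d2) = 0.6860664999
Rho = K*T*exp(-rT)*N(d2) = 93.3900 * 0.0833 * 0.9990841197 * 0.6860664999 = 5.332289


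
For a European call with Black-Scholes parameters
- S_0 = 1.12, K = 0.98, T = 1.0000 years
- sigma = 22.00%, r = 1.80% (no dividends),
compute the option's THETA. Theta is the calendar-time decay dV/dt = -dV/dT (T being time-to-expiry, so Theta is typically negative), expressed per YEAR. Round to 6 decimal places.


Answer: Theta = -0.048175

Derivation:
d1 = 0.7987790574; d2 = 0.5787790574
phi(d1) = 0.2899744323; exp(-qT) = 1.0000000000; exp(-rT) = 0.9821610324
Theta = -S*exp(-qT)*phi(d1)*sigma/(2*sqrt(T)) - r*K*exp(-rT)*N(d2) + q*S*exp(-qT)*N(d1)
N(d1) = 0.7877907319; N(d2) = 0.7186308680; sqrt(T) = 1.0000000000
Term 1 = -1.1200 * 1.0000000000 * 0.2899744323 * 0.2200 / (2 * 1.0000000000) = -0.0357248501
Term 2 = -0.0180 * 0.9800 * 0.9821610324 * 0.7186308680 = -0.0124505102
Term 3 = 0 (no dividend yield, q = 0)
Theta = -0.0357248501 + (-0.0124505102) + (0.0000000000) = -0.048175


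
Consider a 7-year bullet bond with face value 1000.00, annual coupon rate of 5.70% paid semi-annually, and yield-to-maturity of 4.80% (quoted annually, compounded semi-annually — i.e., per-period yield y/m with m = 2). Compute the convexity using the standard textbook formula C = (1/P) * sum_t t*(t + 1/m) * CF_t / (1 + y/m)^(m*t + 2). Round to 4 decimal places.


Answer: Convexity = 39.7290

Derivation:
Coupon per period c = face * coupon_rate / m = 28.500000
Periods per year m = 2; per-period yield y/m = 0.024000
Number of cashflows N = 14
Cashflows (t years, CF_t, discount factor 1/(1+y/m)^(m*t), PV):
  t = 0.5000: CF_t = 28.500000, DF = 0.976562, PV = 27.832031
  t = 1.0000: CF_t = 28.500000, DF = 0.953674, PV = 27.179718
  t = 1.5000: CF_t = 28.500000, DF = 0.931323, PV = 26.542693
  t = 2.0000: CF_t = 28.500000, DF = 0.909495, PV = 25.920599
  t = 2.5000: CF_t = 28.500000, DF = 0.888178, PV = 25.313085
  t = 3.0000: CF_t = 28.500000, DF = 0.867362, PV = 24.719810
  t = 3.5000: CF_t = 28.500000, DF = 0.847033, PV = 24.140439
  t = 4.0000: CF_t = 28.500000, DF = 0.827181, PV = 23.574647
  t = 4.5000: CF_t = 28.500000, DF = 0.807794, PV = 23.022117
  t = 5.0000: CF_t = 28.500000, DF = 0.788861, PV = 22.482536
  t = 5.5000: CF_t = 28.500000, DF = 0.770372, PV = 21.955601
  t = 6.0000: CF_t = 28.500000, DF = 0.752316, PV = 21.441017
  t = 6.5000: CF_t = 28.500000, DF = 0.734684, PV = 20.938493
  t = 7.0000: CF_t = 1028.500000, DF = 0.717465, PV = 737.912561
Price P = sum_t PV_t = 1052.975347
Convexity numerator sum_t t*(t + 1/m) * CF_t / (1+y/m)^(m*t + 2):
  t = 0.5000: term = 13.271347
  t = 1.0000: term = 38.880899
  t = 1.5000: term = 75.939255
  t = 2.0000: term = 123.599048
  t = 2.5000: term = 181.053292
  t = 3.0000: term = 247.533798
  t = 3.5000: term = 322.309633
  t = 4.0000: term = 404.685644
  t = 4.5000: term = 494.001031
  t = 5.0000: term = 589.627966
  t = 5.5000: term = 690.970273
  t = 6.0000: term = 797.462140
  t = 6.5000: term = 908.566892
  t = 7.0000: term = 36945.733498
Convexity = (1/P) * sum = 41833.634717 / 1052.975347 = 39.728978


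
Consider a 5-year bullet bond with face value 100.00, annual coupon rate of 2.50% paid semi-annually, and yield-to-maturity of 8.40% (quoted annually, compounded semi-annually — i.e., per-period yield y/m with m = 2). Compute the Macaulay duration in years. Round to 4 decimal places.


Coupon per period c = face * coupon_rate / m = 1.250000
Periods per year m = 2; per-period yield y/m = 0.042000
Number of cashflows N = 10
Cashflows (t years, CF_t, discount factor 1/(1+y/m)^(m*t), PV):
  t = 0.5000: CF_t = 1.250000, DF = 0.959693, PV = 1.199616
  t = 1.0000: CF_t = 1.250000, DF = 0.921010, PV = 1.151263
  t = 1.5000: CF_t = 1.250000, DF = 0.883887, PV = 1.104859
  t = 2.0000: CF_t = 1.250000, DF = 0.848260, PV = 1.060325
  t = 2.5000: CF_t = 1.250000, DF = 0.814069, PV = 1.017587
  t = 3.0000: CF_t = 1.250000, DF = 0.781257, PV = 0.976571
  t = 3.5000: CF_t = 1.250000, DF = 0.749766, PV = 0.937208
  t = 4.0000: CF_t = 1.250000, DF = 0.719545, PV = 0.899432
  t = 4.5000: CF_t = 1.250000, DF = 0.690543, PV = 0.863178
  t = 5.0000: CF_t = 101.250000, DF = 0.662709, PV = 67.099277
Price P = sum_t PV_t = 76.309316
Macaulay numerator sum_t t * PV_t:
  t * PV_t at t = 0.5000: 0.599808
  t * PV_t at t = 1.0000: 1.151263
  t * PV_t at t = 1.5000: 1.657288
  t * PV_t at t = 2.0000: 2.120651
  t * PV_t at t = 2.5000: 2.543967
  t * PV_t at t = 3.0000: 2.929712
  t * PV_t at t = 3.5000: 3.280228
  t * PV_t at t = 4.0000: 3.597727
  t * PV_t at t = 4.5000: 3.884303
  t * PV_t at t = 5.0000: 335.496386
Macaulay duration D = (sum_t t * PV_t) / P = 357.261333 / 76.309316 = 4.681753

Answer: Macaulay duration = 4.6818 years


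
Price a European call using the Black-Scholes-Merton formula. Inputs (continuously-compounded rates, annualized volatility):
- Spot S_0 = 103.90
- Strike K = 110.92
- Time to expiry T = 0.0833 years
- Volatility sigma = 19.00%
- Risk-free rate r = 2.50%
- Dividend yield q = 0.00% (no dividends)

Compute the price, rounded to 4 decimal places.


d1 = (ln(S/K) + (r - q + 0.5*sigma^2) * T) / (sigma * sqrt(T)) = -1.12686533
d2 = d1 - sigma * sqrt(T) = -1.18170264
exp(-rT) = 0.99791967; exp(-qT) = 1.00000000
C = S_0 * exp(-qT) * N(d1) - K * exp(-rT) * N(d2)
N(d1) = 0.12989971; N(d2) = 0.11866186
C = 103.9000 * 1.00000000 * 0.12989971 - 110.9200 * 0.99791967 * 0.11866186 = 0.3620

Answer: Price = 0.3620


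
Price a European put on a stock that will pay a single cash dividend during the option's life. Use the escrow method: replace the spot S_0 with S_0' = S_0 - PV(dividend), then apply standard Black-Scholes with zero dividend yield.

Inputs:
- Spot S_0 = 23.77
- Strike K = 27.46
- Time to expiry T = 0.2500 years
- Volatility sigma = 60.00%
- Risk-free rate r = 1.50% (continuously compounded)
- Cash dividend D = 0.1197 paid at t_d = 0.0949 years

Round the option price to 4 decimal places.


PV(D) = D * exp(-r * t_d) = 0.1197 * 0.99857751 = 0.11952973
S_0' = S_0 - PV(D) = 23.7700 - 0.11952973 = 23.65047027
d1 = (ln(S_0'/K) + (r + sigma^2/2)*T) / (sigma*sqrt(T)) = -0.33532467
d2 = d1 - sigma*sqrt(T) = -0.63532467
exp(-rT) = 0.99625702
N(-d1) = 0.63130991; N(-d2) = 0.73739166
P = K * exp(-rT) * N(-d2) - S_0' * N(-d1) = 27.4600 * 0.99625702 * 0.73739166 - 23.65047027 * 0.63130991 = 5.2422

Answer: Price = 5.2422


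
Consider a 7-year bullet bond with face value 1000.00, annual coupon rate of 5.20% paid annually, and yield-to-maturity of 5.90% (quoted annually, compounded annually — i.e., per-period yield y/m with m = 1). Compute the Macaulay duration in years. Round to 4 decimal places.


Answer: Macaulay duration = 6.0210 years

Derivation:
Coupon per period c = face * coupon_rate / m = 52.000000
Periods per year m = 1; per-period yield y/m = 0.059000
Number of cashflows N = 7
Cashflows (t years, CF_t, discount factor 1/(1+y/m)^(m*t), PV):
  t = 1.0000: CF_t = 52.000000, DF = 0.944287, PV = 49.102927
  t = 2.0000: CF_t = 52.000000, DF = 0.891678, PV = 46.367259
  t = 3.0000: CF_t = 52.000000, DF = 0.842000, PV = 43.784003
  t = 4.0000: CF_t = 52.000000, DF = 0.795090, PV = 41.344667
  t = 5.0000: CF_t = 52.000000, DF = 0.750793, PV = 39.041235
  t = 6.0000: CF_t = 52.000000, DF = 0.708964, PV = 36.866133
  t = 7.0000: CF_t = 1052.000000, DF = 0.669466, PV = 704.277833
Price P = sum_t PV_t = 960.784057
Macaulay numerator sum_t t * PV_t:
  t * PV_t at t = 1.0000: 49.102927
  t * PV_t at t = 2.0000: 92.734518
  t * PV_t at t = 3.0000: 131.352009
  t * PV_t at t = 4.0000: 165.378670
  t * PV_t at t = 5.0000: 195.206173
  t * PV_t at t = 6.0000: 221.196797
  t * PV_t at t = 7.0000: 4929.944829
Macaulay duration D = (sum_t t * PV_t) / P = 5784.915922 / 960.784057 = 6.021037


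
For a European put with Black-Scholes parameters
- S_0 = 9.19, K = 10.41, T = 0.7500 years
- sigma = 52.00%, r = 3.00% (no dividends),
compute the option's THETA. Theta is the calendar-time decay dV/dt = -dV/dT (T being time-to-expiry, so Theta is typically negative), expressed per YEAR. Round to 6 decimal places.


Answer: Theta = -0.894778

Derivation:
d1 = -0.0016675347; d2 = -0.4520007447
phi(d1) = 0.3989417257; exp(-qT) = 1.0000000000; exp(-rT) = 0.9777512372
Theta = -S*exp(-qT)*phi(d1)*sigma/(2*sqrt(T)) + r*K*exp(-rT)*N(-d2) - q*S*exp(-qT)*N(-d1)
N(-d1) = 0.5006652498; N(-d2) = 0.6743657770; sqrt(T) = 0.8660254038
Term 1 = -9.1900 * 1.0000000000 * 0.3989417257 * 0.5200 / (2 * 0.8660254038) = -1.1006967639
Term 2 = 0.0300 * 10.4100 * 0.9777512372 * 0.6743657770 = 0.2059187441
Term 3 = 0 (no dividend yield, q = 0)
Theta = -1.1006967639 + (0.2059187441) + (0.0000000000) = -0.894778


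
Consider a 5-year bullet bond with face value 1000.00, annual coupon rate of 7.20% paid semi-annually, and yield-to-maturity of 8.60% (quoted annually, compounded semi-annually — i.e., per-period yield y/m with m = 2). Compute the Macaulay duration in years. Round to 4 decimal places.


Answer: Macaulay duration = 4.2616 years

Derivation:
Coupon per period c = face * coupon_rate / m = 36.000000
Periods per year m = 2; per-period yield y/m = 0.043000
Number of cashflows N = 10
Cashflows (t years, CF_t, discount factor 1/(1+y/m)^(m*t), PV):
  t = 0.5000: CF_t = 36.000000, DF = 0.958773, PV = 34.515820
  t = 1.0000: CF_t = 36.000000, DF = 0.919245, PV = 33.092828
  t = 1.5000: CF_t = 36.000000, DF = 0.881347, PV = 31.728503
  t = 2.0000: CF_t = 36.000000, DF = 0.845012, PV = 30.420424
  t = 2.5000: CF_t = 36.000000, DF = 0.810174, PV = 29.166274
  t = 3.0000: CF_t = 36.000000, DF = 0.776773, PV = 27.963830
  t = 3.5000: CF_t = 36.000000, DF = 0.744749, PV = 26.810959
  t = 4.0000: CF_t = 36.000000, DF = 0.714045, PV = 25.705617
  t = 4.5000: CF_t = 36.000000, DF = 0.684607, PV = 24.645846
  t = 5.0000: CF_t = 1036.000000, DF = 0.656382, PV = 680.012148
Price P = sum_t PV_t = 944.062248
Macaulay numerator sum_t t * PV_t:
  t * PV_t at t = 0.5000: 17.257910
  t * PV_t at t = 1.0000: 33.092828
  t * PV_t at t = 1.5000: 47.592754
  t * PV_t at t = 2.0000: 60.840849
  t * PV_t at t = 2.5000: 72.915686
  t * PV_t at t = 3.0000: 83.891489
  t * PV_t at t = 3.5000: 93.838355
  t * PV_t at t = 4.0000: 102.822468
  t * PV_t at t = 4.5000: 110.906306
  t * PV_t at t = 5.0000: 3400.060740
Macaulay duration D = (sum_t t * PV_t) / P = 4023.219385 / 944.062248 = 4.261604


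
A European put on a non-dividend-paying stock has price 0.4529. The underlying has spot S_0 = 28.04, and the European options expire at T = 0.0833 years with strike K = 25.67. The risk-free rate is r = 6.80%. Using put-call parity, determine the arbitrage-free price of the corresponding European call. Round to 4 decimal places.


Answer: Call price = 2.9679

Derivation:
Put-call parity: C - P = S_0 * exp(-qT) - K * exp(-rT).
S_0 * exp(-qT) = 28.0400 * 1.00000000 = 28.04000000
K * exp(-rT) = 25.6700 * 0.99435161 = 25.52500589
C = P + S*exp(-qT) - K*exp(-rT)
C = 0.4529 + 28.04000000 - 25.52500589 = 2.9679


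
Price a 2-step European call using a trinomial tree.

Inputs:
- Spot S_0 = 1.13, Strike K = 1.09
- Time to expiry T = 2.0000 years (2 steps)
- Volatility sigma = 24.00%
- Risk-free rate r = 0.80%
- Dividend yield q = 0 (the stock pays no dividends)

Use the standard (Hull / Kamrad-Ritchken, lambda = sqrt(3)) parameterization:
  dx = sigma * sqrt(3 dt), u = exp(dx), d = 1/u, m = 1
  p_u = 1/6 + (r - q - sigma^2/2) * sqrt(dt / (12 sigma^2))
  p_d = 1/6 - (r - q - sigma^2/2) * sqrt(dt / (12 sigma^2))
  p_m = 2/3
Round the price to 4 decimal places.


Answer: Price = V(0,0) = 0.1650

Derivation:
dt = T/N = 1.000000; dx = sigma*sqrt(3*dt) = 0.415692
u = exp(dx) = 1.515419; d = 1/u = 0.659883
p_u = 0.141648, p_m = 0.666667, p_d = 0.191685
Discount per step: exp(-r*dt) = 0.992032
Stock lattice S(k, j) with j the centered position index:
  k=0: S(0,+0) = 1.1300
  k=1: S(1,-1) = 0.7457; S(1,+0) = 1.1300; S(1,+1) = 1.7124
  k=2: S(2,-2) = 0.4921; S(2,-1) = 0.7457; S(2,+0) = 1.1300; S(2,+1) = 1.7124; S(2,+2) = 2.5950
Terminal payoffs V(N, j) = max(S_T - K, 0):
  V(2,-2) = 0.000000; V(2,-1) = 0.000000; V(2,+0) = 0.040000; V(2,+1) = 0.622424; V(2,+2) = 1.505040
Backward induction: V(k, j) = exp(-r*dt) * [p_u * V(k+1, j+1) + p_m * V(k+1, j) + p_d * V(k+1, j-1)]
  V(1,-1) = exp(-r*dt) * [p_u*0.040000 + p_m*0.000000 + p_d*0.000000] = 0.005621
  V(1,+0) = exp(-r*dt) * [p_u*0.622424 + p_m*0.040000 + p_d*0.000000] = 0.113917
  V(1,+1) = exp(-r*dt) * [p_u*1.505040 + p_m*0.622424 + p_d*0.040000] = 0.630737
  V(0,+0) = exp(-r*dt) * [p_u*0.630737 + p_m*0.113917 + p_d*0.005621] = 0.165039


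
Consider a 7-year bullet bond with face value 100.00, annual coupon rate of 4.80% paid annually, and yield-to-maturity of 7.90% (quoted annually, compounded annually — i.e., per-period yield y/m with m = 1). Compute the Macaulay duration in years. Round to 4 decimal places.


Answer: Macaulay duration = 6.0118 years

Derivation:
Coupon per period c = face * coupon_rate / m = 4.800000
Periods per year m = 1; per-period yield y/m = 0.079000
Number of cashflows N = 7
Cashflows (t years, CF_t, discount factor 1/(1+y/m)^(m*t), PV):
  t = 1.0000: CF_t = 4.800000, DF = 0.926784, PV = 4.448563
  t = 2.0000: CF_t = 4.800000, DF = 0.858929, PV = 4.122858
  t = 3.0000: CF_t = 4.800000, DF = 0.796041, PV = 3.820999
  t = 4.0000: CF_t = 4.800000, DF = 0.737758, PV = 3.541241
  t = 5.0000: CF_t = 4.800000, DF = 0.683743, PV = 3.281966
  t = 6.0000: CF_t = 4.800000, DF = 0.633682, PV = 3.041673
  t = 7.0000: CF_t = 104.800000, DF = 0.587286, PV = 61.547607
Price P = sum_t PV_t = 83.804906
Macaulay numerator sum_t t * PV_t:
  t * PV_t at t = 1.0000: 4.448563
  t * PV_t at t = 2.0000: 8.245715
  t * PV_t at t = 3.0000: 11.462996
  t * PV_t at t = 4.0000: 14.164963
  t * PV_t at t = 5.0000: 16.409828
  t * PV_t at t = 6.0000: 18.250040
  t * PV_t at t = 7.0000: 430.833247
Macaulay duration D = (sum_t t * PV_t) / P = 503.815353 / 83.804906 = 6.011764


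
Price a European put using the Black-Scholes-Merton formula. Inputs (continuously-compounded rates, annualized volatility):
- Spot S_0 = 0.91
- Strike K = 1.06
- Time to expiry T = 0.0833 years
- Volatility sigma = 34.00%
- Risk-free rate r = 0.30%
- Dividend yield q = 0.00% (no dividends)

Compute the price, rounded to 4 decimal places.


d1 = (ln(S/K) + (r - q + 0.5*sigma^2) * T) / (sigma * sqrt(T)) = -1.50326177
d2 = d1 - sigma * sqrt(T) = -1.60139168
exp(-rT) = 0.99975013; exp(-qT) = 1.00000000
P = K * exp(-rT) * N(-d2) - S_0 * exp(-qT) * N(-d1)
N(-d1) = 0.93361422; N(-d2) = 0.94535490
P = 1.0600 * 0.99975013 * 0.94535490 - 0.9100 * 1.00000000 * 0.93361422 = 0.1522

Answer: Price = 0.1522


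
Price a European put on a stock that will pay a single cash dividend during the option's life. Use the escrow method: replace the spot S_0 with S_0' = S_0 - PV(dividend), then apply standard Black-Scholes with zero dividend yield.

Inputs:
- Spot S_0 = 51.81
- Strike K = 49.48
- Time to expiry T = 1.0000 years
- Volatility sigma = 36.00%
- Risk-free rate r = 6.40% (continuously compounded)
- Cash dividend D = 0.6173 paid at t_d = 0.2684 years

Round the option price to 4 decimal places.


Answer: Price = 4.8317

Derivation:
PV(D) = D * exp(-r * t_d) = 0.6173 * 0.98296909 = 0.60678682
S_0' = S_0 - PV(D) = 51.8100 - 0.60678682 = 51.20321318
d1 = (ln(S_0'/K) + (r + sigma^2/2)*T) / (sigma*sqrt(T)) = 0.45287150
d2 = d1 - sigma*sqrt(T) = 0.09287150
exp(-rT) = 0.93800500
N(-d1) = 0.32532064; N(-d2) = 0.46300282
P = K * exp(-rT) * N(-d2) - S_0' * N(-d1) = 49.4800 * 0.93800500 * 0.46300282 - 51.20321318 * 0.32532064 = 4.8317


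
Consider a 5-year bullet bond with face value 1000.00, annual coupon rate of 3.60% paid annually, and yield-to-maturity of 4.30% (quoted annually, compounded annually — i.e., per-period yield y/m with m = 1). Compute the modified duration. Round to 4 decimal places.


Coupon per period c = face * coupon_rate / m = 36.000000
Periods per year m = 1; per-period yield y/m = 0.043000
Number of cashflows N = 5
Cashflows (t years, CF_t, discount factor 1/(1+y/m)^(m*t), PV):
  t = 1.0000: CF_t = 36.000000, DF = 0.958773, PV = 34.515820
  t = 2.0000: CF_t = 36.000000, DF = 0.919245, PV = 33.092828
  t = 3.0000: CF_t = 36.000000, DF = 0.881347, PV = 31.728503
  t = 4.0000: CF_t = 36.000000, DF = 0.845012, PV = 30.420424
  t = 5.0000: CF_t = 1036.000000, DF = 0.810174, PV = 839.340566
Price P = sum_t PV_t = 969.098140
First compute Macaulay numerator sum_t t * PV_t:
  t * PV_t at t = 1.0000: 34.515820
  t * PV_t at t = 2.0000: 66.185656
  t * PV_t at t = 3.0000: 95.185508
  t * PV_t at t = 4.0000: 121.681697
  t * PV_t at t = 5.0000: 4196.702829
Macaulay duration D = 4514.271509 / 969.098140 = 4.658219
Modified duration = D / (1 + y/m) = 4.658219 / (1 + 0.043000) = 4.466174

Answer: Modified duration = 4.4662


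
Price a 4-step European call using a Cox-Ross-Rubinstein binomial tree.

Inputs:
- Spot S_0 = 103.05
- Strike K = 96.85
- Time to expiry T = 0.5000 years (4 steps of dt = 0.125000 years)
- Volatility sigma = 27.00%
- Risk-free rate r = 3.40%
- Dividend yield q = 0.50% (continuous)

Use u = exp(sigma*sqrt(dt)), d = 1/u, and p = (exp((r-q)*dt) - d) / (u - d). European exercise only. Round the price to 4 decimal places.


Answer: Price = V(0,0) = 12.2023

Derivation:
dt = T/N = 0.125000
u = exp(sigma*sqrt(dt)) = 1.100164; d = 1/u = 0.908955
p = (exp((r-q)*dt) - d) / (u - d) = 0.495146
Discount per step: exp(-r*dt) = 0.995759
Stock lattice S(k, i) with i counting down-moves:
  k=0: S(0,0) = 103.0500
  k=1: S(1,0) = 113.3719; S(1,1) = 93.6678
  k=2: S(2,0) = 124.7277; S(2,1) = 103.0500; S(2,2) = 85.1399
  k=3: S(3,0) = 137.2210; S(3,1) = 113.3719; S(3,2) = 93.6678; S(3,3) = 77.3883
  k=4: S(4,0) = 150.9656; S(4,1) = 124.7277; S(4,2) = 103.0500; S(4,3) = 85.1399; S(4,4) = 70.3425
Terminal payoffs V(N, i) = max(S_T - K, 0):
  V(4,0) = 54.115596; V(4,1) = 27.877722; V(4,2) = 6.200000; V(4,3) = 0.000000; V(4,4) = 0.000000
Backward induction: V(k, i) = exp(-r*dt) * [p * V(k+1, i) + (1-p) * V(k+1, i+1)].
  V(3,0) = exp(-r*dt) * [p*54.115596 + (1-p)*27.877722] = 40.695974
  V(3,1) = exp(-r*dt) * [p*27.877722 + (1-p)*6.200000] = 16.861822
  V(3,2) = exp(-r*dt) * [p*6.200000 + (1-p)*0.000000] = 3.056886
  V(3,3) = exp(-r*dt) * [p*0.000000 + (1-p)*0.000000] = 0.000000
  V(2,0) = exp(-r*dt) * [p*40.695974 + (1-p)*16.861822] = 28.541646
  V(2,1) = exp(-r*dt) * [p*16.861822 + (1-p)*3.056886] = 9.850391
  V(2,2) = exp(-r*dt) * [p*3.056886 + (1-p)*0.000000] = 1.507185
  V(1,0) = exp(-r*dt) * [p*28.541646 + (1-p)*9.850391] = 19.024265
  V(1,1) = exp(-r*dt) * [p*9.850391 + (1-p)*1.507185] = 5.614378
  V(0,0) = exp(-r*dt) * [p*19.024265 + (1-p)*5.614378] = 12.202260


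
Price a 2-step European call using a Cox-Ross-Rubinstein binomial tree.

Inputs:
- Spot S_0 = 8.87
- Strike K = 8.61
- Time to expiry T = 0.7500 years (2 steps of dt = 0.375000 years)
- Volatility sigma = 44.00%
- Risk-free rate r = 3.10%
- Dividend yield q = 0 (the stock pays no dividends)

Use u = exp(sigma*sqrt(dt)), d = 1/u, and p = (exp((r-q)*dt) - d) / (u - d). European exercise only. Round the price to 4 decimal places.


Answer: Price = V(0,0) = 1.4567

Derivation:
dt = T/N = 0.375000
u = exp(sigma*sqrt(dt)) = 1.309236; d = 1/u = 0.763804
p = (exp((r-q)*dt) - d) / (u - d) = 0.454481
Discount per step: exp(-r*dt) = 0.988442
Stock lattice S(k, i) with i counting down-moves:
  k=0: S(0,0) = 8.8700
  k=1: S(1,0) = 11.6129; S(1,1) = 6.7749
  k=2: S(2,0) = 15.2041; S(2,1) = 8.8700; S(2,2) = 5.1747
Terminal payoffs V(N, i) = max(S_T - K, 0):
  V(2,0) = 6.594061; V(2,1) = 0.260000; V(2,2) = 0.000000
Backward induction: V(k, i) = exp(-r*dt) * [p * V(k+1, i) + (1-p) * V(k+1, i+1)].
  V(1,0) = exp(-r*dt) * [p*6.594061 + (1-p)*0.260000] = 3.102436
  V(1,1) = exp(-r*dt) * [p*0.260000 + (1-p)*0.000000] = 0.116799
  V(0,0) = exp(-r*dt) * [p*3.102436 + (1-p)*0.116799] = 1.456683


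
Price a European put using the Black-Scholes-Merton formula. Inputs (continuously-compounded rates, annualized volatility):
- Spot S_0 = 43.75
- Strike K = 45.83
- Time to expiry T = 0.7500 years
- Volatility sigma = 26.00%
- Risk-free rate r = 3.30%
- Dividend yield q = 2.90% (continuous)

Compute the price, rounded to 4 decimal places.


d1 = (ln(S/K) + (r - q + 0.5*sigma^2) * T) / (sigma * sqrt(T)) = -0.08037287
d2 = d1 - sigma * sqrt(T) = -0.30553947
exp(-rT) = 0.97555377; exp(-qT) = 0.97848483
P = K * exp(-rT) * N(-d2) - S_0 * exp(-qT) * N(-d1)
N(-d1) = 0.53202965; N(-d2) = 0.62002234
P = 45.8300 * 0.97555377 * 0.62002234 - 43.7500 * 0.97848483 * 0.53202965 = 4.9455

Answer: Price = 4.9455


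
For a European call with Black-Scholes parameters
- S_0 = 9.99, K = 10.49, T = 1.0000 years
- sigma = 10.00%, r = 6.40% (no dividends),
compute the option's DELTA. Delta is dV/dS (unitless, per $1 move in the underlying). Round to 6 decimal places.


d1 = 0.2016217025; d2 = 0.1016217025
phi(d1) = 0.3909153695; exp(-qT) = 1.0000000000; exp(-rT) = 0.9380049995
N(d1) = 0.5798937613
Delta = exp(-qT) * N(d1) = 1.0000000000 * 0.5798937613 = 0.579894

Answer: Delta = 0.579894


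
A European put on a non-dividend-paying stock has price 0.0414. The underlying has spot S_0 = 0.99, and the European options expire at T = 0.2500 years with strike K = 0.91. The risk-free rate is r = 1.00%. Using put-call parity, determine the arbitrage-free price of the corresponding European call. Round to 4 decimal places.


Answer: Call price = 0.1237

Derivation:
Put-call parity: C - P = S_0 * exp(-qT) - K * exp(-rT).
S_0 * exp(-qT) = 0.9900 * 1.00000000 = 0.99000000
K * exp(-rT) = 0.9100 * 0.99750312 = 0.90772784
C = P + S*exp(-qT) - K*exp(-rT)
C = 0.0414 + 0.99000000 - 0.90772784 = 0.1237


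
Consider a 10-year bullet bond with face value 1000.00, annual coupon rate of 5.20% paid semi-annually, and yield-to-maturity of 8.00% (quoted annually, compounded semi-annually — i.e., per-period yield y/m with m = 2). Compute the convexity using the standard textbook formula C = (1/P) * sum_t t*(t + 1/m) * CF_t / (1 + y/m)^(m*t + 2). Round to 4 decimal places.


Coupon per period c = face * coupon_rate / m = 26.000000
Periods per year m = 2; per-period yield y/m = 0.040000
Number of cashflows N = 20
Cashflows (t years, CF_t, discount factor 1/(1+y/m)^(m*t), PV):
  t = 0.5000: CF_t = 26.000000, DF = 0.961538, PV = 25.000000
  t = 1.0000: CF_t = 26.000000, DF = 0.924556, PV = 24.038462
  t = 1.5000: CF_t = 26.000000, DF = 0.888996, PV = 23.113905
  t = 2.0000: CF_t = 26.000000, DF = 0.854804, PV = 22.224909
  t = 2.5000: CF_t = 26.000000, DF = 0.821927, PV = 21.370105
  t = 3.0000: CF_t = 26.000000, DF = 0.790315, PV = 20.548178
  t = 3.5000: CF_t = 26.000000, DF = 0.759918, PV = 19.757863
  t = 4.0000: CF_t = 26.000000, DF = 0.730690, PV = 18.997945
  t = 4.5000: CF_t = 26.000000, DF = 0.702587, PV = 18.267255
  t = 5.0000: CF_t = 26.000000, DF = 0.675564, PV = 17.564668
  t = 5.5000: CF_t = 26.000000, DF = 0.649581, PV = 16.889104
  t = 6.0000: CF_t = 26.000000, DF = 0.624597, PV = 16.239523
  t = 6.5000: CF_t = 26.000000, DF = 0.600574, PV = 15.614926
  t = 7.0000: CF_t = 26.000000, DF = 0.577475, PV = 15.014352
  t = 7.5000: CF_t = 26.000000, DF = 0.555265, PV = 14.436877
  t = 8.0000: CF_t = 26.000000, DF = 0.533908, PV = 13.881613
  t = 8.5000: CF_t = 26.000000, DF = 0.513373, PV = 13.347704
  t = 9.0000: CF_t = 26.000000, DF = 0.493628, PV = 12.834331
  t = 9.5000: CF_t = 26.000000, DF = 0.474642, PV = 12.340703
  t = 10.0000: CF_t = 1026.000000, DF = 0.456387, PV = 468.253007
Price P = sum_t PV_t = 809.735431
Convexity numerator sum_t t*(t + 1/m) * CF_t / (1+y/m)^(m*t + 2):
  t = 0.5000: term = 11.556953
  t = 1.0000: term = 33.337363
  t = 1.5000: term = 64.110314
  t = 2.0000: term = 102.740888
  t = 2.5000: term = 148.183974
  t = 3.0000: term = 199.478426
  t = 3.5000: term = 255.741572
  t = 4.0000: term = 316.164031
  t = 4.5000: term = 380.004845
  t = 5.0000: term = 446.586890
  t = 5.5000: term = 515.292566
  t = 6.0000: term = 585.559734
  t = 6.5000: term = 656.877907
  t = 7.0000: term = 728.784660
  t = 7.5000: term = 800.862264
  t = 8.0000: term = 872.734518
  t = 8.5000: term = 944.063781
  t = 9.0000: term = 1014.548181
  t = 9.5000: term = 1083.918997
  t = 10.0000: term = 45457.253804
Convexity = (1/P) * sum = 54617.801668 / 809.735431 = 67.451416

Answer: Convexity = 67.4514


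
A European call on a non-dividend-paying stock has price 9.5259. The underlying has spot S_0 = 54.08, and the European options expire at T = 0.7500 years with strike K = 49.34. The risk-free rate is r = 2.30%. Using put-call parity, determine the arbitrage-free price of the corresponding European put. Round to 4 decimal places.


Put-call parity: C - P = S_0 * exp(-qT) - K * exp(-rT).
S_0 * exp(-qT) = 54.0800 * 1.00000000 = 54.08000000
K * exp(-rT) = 49.3400 * 0.98289793 = 48.49618384
P = C - S*exp(-qT) + K*exp(-rT)
P = 9.5259 - 54.08000000 + 48.49618384 = 3.9421

Answer: Put price = 3.9421


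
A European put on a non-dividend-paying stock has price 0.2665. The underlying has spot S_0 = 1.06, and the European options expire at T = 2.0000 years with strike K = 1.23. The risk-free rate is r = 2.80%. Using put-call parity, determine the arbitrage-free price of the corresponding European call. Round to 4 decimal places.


Put-call parity: C - P = S_0 * exp(-qT) - K * exp(-rT).
S_0 * exp(-qT) = 1.0600 * 1.00000000 = 1.06000000
K * exp(-rT) = 1.2300 * 0.94553914 = 1.16301314
C = P + S*exp(-qT) - K*exp(-rT)
C = 0.2665 + 1.06000000 - 1.16301314 = 0.1635

Answer: Call price = 0.1635


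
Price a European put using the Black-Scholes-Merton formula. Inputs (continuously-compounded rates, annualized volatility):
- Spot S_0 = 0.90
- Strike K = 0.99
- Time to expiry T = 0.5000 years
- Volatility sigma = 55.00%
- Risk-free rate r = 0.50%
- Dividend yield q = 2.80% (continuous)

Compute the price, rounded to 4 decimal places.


d1 = (ln(S/K) + (r - q + 0.5*sigma^2) * T) / (sigma * sqrt(T)) = -0.08018637
d2 = d1 - sigma * sqrt(T) = -0.46909510
exp(-rT) = 0.99750312; exp(-qT) = 0.98609754
P = K * exp(-rT) * N(-d2) - S_0 * exp(-qT) * N(-d1)
N(-d1) = 0.53195549; N(-d2) = 0.68049917
P = 0.9900 * 0.99750312 * 0.68049917 - 0.9000 * 0.98609754 * 0.53195549 = 0.1999

Answer: Price = 0.1999
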